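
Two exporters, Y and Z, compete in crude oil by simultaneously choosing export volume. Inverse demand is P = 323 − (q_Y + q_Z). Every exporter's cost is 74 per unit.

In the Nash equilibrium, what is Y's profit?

Exporter Y's profit: π = q_Y(323 − (q_Y + q_Z)) − 74q_Y.
∂π/∂q_Y = 249 − 2q_Y − q_Z = 0, so q_Y = 124.5 − 0.5q_Z.
Setting q_Y = q_Z in the reaction function: q_Y = 124.5 − 0.5q_Y, so q_Y = 124.5 / 1.5 = 83.
Price P = 323 − 166 = 157.
Y's profit: (157 − 74)·83 = 6889.

6889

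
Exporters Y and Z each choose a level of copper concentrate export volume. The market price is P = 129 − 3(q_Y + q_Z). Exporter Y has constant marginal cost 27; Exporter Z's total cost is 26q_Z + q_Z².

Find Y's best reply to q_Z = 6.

14

Exporter Y's profit: π = q_Y(129 − 3(q_Y + q_Z)) − 27q_Y.
∂π/∂q_Y = 102 − 6q_Y − 3q_Z = 0, so q_Y = 17 − 0.5q_Z.
At q_Z = 6: q_Y = 17 − 0.5·6 = 14.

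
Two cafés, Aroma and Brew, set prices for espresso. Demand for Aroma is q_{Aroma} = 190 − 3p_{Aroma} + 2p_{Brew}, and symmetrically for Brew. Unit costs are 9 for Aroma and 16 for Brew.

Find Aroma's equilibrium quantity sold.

Aroma's profit: π = (p_{Aroma} − 9)(190 − 3p_{Aroma} + 2p_{Brew}).
∂π/∂p_{Aroma} = 217 − 6p_{Aroma} + 2p_{Brew} = 0 ⇒ p_{Aroma} = 217/6 + (1/3)p_{Brew}.
Similarly p_{Brew} = 119/3 + (1/3)p_{Aroma}.
Plugging p_{Brew} into Aroma's best response: p_{Aroma} = 217/6 + (1/3)(119/3 + (1/3)p_{Aroma}) ⇒ (8/9)p_{Aroma} = 889/18, so p_{Aroma} = 55.5625.
Then p_{Brew} = 119/3 + (1/3)·55.5625 = 58.1875.
q_{Aroma} = 190 − 3·55.5625 + 2·58.1875 = 139.6875.

139.6875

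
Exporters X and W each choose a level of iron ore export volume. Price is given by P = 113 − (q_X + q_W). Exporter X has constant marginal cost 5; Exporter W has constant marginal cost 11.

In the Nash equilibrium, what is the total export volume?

70

Exporter X's profit: π = q_X(113 − (q_X + q_W)) − 5q_X.
∂π/∂q_X = 108 − 2q_X − q_W = 0, so q_X = 54 − 0.5q_W.
By the same steps for W: q_W = 51 − 0.5q_X.
Substituting the second reaction function into the first: q_X = 54 − 0.5(51 − 0.5q_X), which gives 0.75q_X = 28.5 ⇒ q_X = 38.
Then q_W = 51 − 0.5·38 = 32.
Total export volume: 38 + 32 = 70.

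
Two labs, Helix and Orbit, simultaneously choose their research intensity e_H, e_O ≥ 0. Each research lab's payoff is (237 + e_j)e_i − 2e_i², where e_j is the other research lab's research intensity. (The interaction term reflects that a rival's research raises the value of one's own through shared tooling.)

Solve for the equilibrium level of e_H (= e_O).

Helix's payoff is (237 + e_O)e_H − 2e_H².
∂π/∂e_H = 237 + e_O − 4e_H = 0, so e_H = 59.25 + 0.25e_O.
By symmetry e_O = e_H; substituting into the reaction function, 0.75e_H = 59.25 and e_H = 79.

79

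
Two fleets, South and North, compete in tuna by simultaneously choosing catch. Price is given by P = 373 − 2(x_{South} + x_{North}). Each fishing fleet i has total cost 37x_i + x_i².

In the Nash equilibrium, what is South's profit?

5292

Fishing fleet South's profit: π = x_{South}(373 − 2(x_{South} + x_{North})) − 37x_{South} − x_{South}².
∂π/∂x_{South} = 336 − 6x_{South} − 2x_{North} = 0, so x_{South} = 56 − (1/3)x_{North}.
Setting x_{South} = x_{North} in the reaction function: x_{South} = 56 − (1/3)x_{South}, so x_{South} = 56 / (4/3) = 42.
Price P = 373 − 2·84 = 205.
South's profit: (205 − 37)·42 − (42)² = 5292.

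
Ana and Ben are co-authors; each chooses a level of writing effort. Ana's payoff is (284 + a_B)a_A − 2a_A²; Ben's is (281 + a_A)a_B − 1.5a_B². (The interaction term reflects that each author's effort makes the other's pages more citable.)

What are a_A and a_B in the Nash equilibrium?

Expanding Ana's payoff: 284a_A + a_Ba_A − 2a_A².
∂π/∂a_A = 284 + a_B − 4a_A = 0, so a_A = 71 + 0.25a_B.
Likewise for Ben: a_B = 281/3 + (1/3)a_A.
Solving the two reaction functions simultaneously: (1 − (0.25)(1/3))a_A = 71 + 0.25·(281/3), so (11/12)a_A = 1133/12 and a_A = 103.
Then a_B = 281/3 + (1/3)·103 = 128.

103, 128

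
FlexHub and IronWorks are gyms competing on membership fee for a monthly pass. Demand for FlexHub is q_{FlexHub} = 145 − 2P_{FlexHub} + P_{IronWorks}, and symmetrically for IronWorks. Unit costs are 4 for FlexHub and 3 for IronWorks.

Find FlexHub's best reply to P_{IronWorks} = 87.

FlexHub's profit: π = (P_{FlexHub} − 4)(145 − 2P_{FlexHub} + P_{IronWorks}).
∂π/∂P_{FlexHub} = 153 − 4P_{FlexHub} + P_{IronWorks} = 0 ⇒ P_{FlexHub} = 38.25 + 0.25P_{IronWorks}.
At P_{IronWorks} = 87: P_{FlexHub} = 38.25 + 0.25·87 = 60.

60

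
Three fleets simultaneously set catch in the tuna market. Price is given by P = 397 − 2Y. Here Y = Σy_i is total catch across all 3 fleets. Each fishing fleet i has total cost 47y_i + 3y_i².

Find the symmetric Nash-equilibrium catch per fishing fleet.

25

A representative fishing fleet's profit is π_i = y_i(397 − 2Y) − 47y_i − 3y_i², with Y = y_i + Σ_{j≠i} y_j.
First-order condition: 350 − 10y_i − 2Σ_{j≠i} y_j = 0.
With identical fishing fleets, set every y_j = y: then 350 − 10y − 4y = 0, i.e. y = 350/14 = 25.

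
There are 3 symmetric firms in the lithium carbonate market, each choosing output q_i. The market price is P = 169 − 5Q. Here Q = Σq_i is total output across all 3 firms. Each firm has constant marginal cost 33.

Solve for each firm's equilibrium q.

6.8

A representative firm's profit is π_i = q_i(169 − 5Q) − 33q_i, with Q = q_i + Σ_{j≠i} q_j.
First-order condition: 136 − 10q_i − 5Σ_{j≠i} q_j = 0.
In a symmetric equilibrium every firm chooses the same q, so Σ_{j≠i} q_j = 2q. The condition becomes 136 − 20q = 0, giving q = 136/20 = 6.8.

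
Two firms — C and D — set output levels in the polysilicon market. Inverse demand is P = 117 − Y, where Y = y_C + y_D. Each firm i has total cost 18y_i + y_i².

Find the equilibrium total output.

Firm C's profit: π = y_C(117 − (y_C + y_D)) − 18y_C − y_C².
∂π/∂y_C = 99 − 4y_C − y_D = 0, so y_C = 24.75 − 0.25y_D.
By symmetry y_D = y_C; substituting into the reaction function, 1.25y_C = 24.75 and y_C = 19.8.
Total output: 19.8 + 19.8 = 39.6.

39.6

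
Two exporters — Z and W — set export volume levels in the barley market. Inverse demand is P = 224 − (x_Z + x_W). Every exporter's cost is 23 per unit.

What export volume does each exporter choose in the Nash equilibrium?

67

Exporter Z's profit: π = x_Z(224 − (x_Z + x_W)) − 23x_Z.
∂π/∂x_Z = 201 − 2x_Z − x_W = 0, so x_Z = 100.5 − 0.5x_W.
By symmetry x_W = x_Z; substituting into the reaction function, 1.5x_Z = 100.5 and x_Z = 67.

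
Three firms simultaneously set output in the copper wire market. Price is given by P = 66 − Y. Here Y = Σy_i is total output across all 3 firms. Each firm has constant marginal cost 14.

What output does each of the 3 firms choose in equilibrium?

A representative firm's profit is π_i = y_i(66 − Y) − 14y_i, with Y = y_i + Σ_{j≠i} y_j.
First-order condition: 52 − 2y_i − Σ_{j≠i} y_j = 0.
In a symmetric equilibrium every firm chooses the same y, so Σ_{j≠i} y_j = 2y. The condition becomes 52 − 4y = 0, giving y = 52/4 = 13.

13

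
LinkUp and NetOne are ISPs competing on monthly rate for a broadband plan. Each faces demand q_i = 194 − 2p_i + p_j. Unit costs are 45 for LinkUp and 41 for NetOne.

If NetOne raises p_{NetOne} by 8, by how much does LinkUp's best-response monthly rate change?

LinkUp's profit: π = (p_{LinkUp} − 45)(194 − 2p_{LinkUp} + p_{NetOne}).
∂π/∂p_{LinkUp} = 284 − 4p_{LinkUp} + p_{NetOne} = 0 ⇒ p_{LinkUp} = 71 + 0.25p_{NetOne}.
The reaction-function slope is 0.25, so an 8-unit rise in p_{NetOne} moves p_{LinkUp} by 0.25 × 8 = 2. LinkUp's best response rises — the actions are strategic complements.

2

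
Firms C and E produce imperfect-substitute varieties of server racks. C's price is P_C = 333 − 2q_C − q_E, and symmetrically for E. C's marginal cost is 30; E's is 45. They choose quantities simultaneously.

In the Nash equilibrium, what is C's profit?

Firm C's profit: π = q_C(333 − 2q_C − q_E) − 30q_C.
∂π/∂q_C = 303 − 4q_C − q_E = 0 ⇒ q_C = 75.75 − 0.25q_E.
Similarly q_E = 72 − 0.25q_C.
Plugging q_E into C's best response: q_C = 75.75 − 0.25(72 − 0.25q_C) ⇒ 0.9375q_C = 57.75, so q_C = 61.6.
Then q_E = 72 − 0.25·61.6 = 56.6.
P_C = 333 − 2·61.6 − 56.6 = 153.2.
Profit = (153.2 − 30)·61.6 = 7589.12.

7589.12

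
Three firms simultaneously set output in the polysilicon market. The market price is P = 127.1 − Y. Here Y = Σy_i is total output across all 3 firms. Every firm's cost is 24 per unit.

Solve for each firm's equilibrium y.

A representative firm's profit is π_i = y_i(127.1 − Y) − 24y_i, with Y = y_i + Σ_{j≠i} y_j.
First-order condition: 103.1 − 2y_i − Σ_{j≠i} y_j = 0.
With identical firms, set every y_j = y: then 103.1 − 2y − 2y = 0, i.e. y = 103.1/4 = 25.775.

25.775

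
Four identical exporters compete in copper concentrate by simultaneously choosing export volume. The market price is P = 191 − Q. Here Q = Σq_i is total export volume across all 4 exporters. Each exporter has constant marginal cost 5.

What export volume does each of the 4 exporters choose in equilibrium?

37.2

A representative exporter's profit is π_i = q_i(191 − Q) − 5q_i, with Q = q_i + Σ_{j≠i} q_j.
First-order condition: 186 − 2q_i − Σ_{j≠i} q_j = 0.
With identical exporters, set every q_j = q: then 186 − 2q − 3q = 0, i.e. q = 186/5 = 37.2.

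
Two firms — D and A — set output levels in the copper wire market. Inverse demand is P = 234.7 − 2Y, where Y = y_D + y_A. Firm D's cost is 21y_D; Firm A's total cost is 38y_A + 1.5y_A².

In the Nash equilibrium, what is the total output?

60.9125

Firm D's profit: π = y_D(234.7 − 2(y_D + y_A)) − 21y_D.
∂π/∂y_D = 213.7 − 4y_D − 2y_A = 0, so y_D = 53.425 − 0.5y_A.
For A: ∂π/∂y_A = 196.7 − 7y_A − 2y_D = 0 ⇒ y_A = 28.1 − (2/7)y_D.
Solving the two reaction functions simultaneously: (1 − (−0.5)(−2/7))y_D = 53.425 − 0.5·28.1, so (6/7)y_D = 39.375 and y_D = 45.9375.
Then y_A = 28.1 − (2/7)·45.9375 = 14.975.
Total output: 45.9375 + 14.975 = 60.9125.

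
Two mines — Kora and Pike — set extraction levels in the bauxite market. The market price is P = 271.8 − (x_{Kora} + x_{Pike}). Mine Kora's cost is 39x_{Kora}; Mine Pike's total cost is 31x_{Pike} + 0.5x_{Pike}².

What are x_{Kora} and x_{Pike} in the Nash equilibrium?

91.52, 49.76

Mine Kora's profit: π = x_{Kora}(271.8 − (x_{Kora} + x_{Pike})) − 39x_{Kora}.
∂π/∂x_{Kora} = 232.8 − 2x_{Kora} − x_{Pike} = 0, so x_{Kora} = 116.4 − 0.5x_{Pike}.
For Pike: ∂π/∂x_{Pike} = 240.8 − 3x_{Pike} − x_{Kora} = 0 ⇒ x_{Pike} = 1204/15 − (1/3)x_{Kora}.
Substituting the second reaction function into the first: x_{Kora} = 116.4 − 0.5(1204/15 − (1/3)x_{Kora}), which gives (5/6)x_{Kora} = 1144/15 ⇒ x_{Kora} = 91.52.
Then x_{Pike} = 1204/15 − (1/3)·91.52 = 49.76.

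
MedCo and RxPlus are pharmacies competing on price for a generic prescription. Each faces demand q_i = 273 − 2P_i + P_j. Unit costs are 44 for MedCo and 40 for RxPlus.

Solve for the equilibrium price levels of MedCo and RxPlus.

MedCo's profit: π = (P_{MedCo} − 44)(273 − 2P_{MedCo} + P_{RxPlus}).
∂π/∂P_{MedCo} = 361 − 4P_{MedCo} + P_{RxPlus} = 0 ⇒ P_{MedCo} = 90.25 + 0.25P_{RxPlus}.
Similarly P_{RxPlus} = 88.25 + 0.25P_{MedCo}.
Plugging P_{RxPlus} into MedCo's best response: P_{MedCo} = 90.25 + 0.25(88.25 + 0.25P_{MedCo}) ⇒ 0.9375P_{MedCo} = 112.3125, so P_{MedCo} = 119.8.
Then P_{RxPlus} = 88.25 + 0.25·119.8 = 118.2.

119.8, 118.2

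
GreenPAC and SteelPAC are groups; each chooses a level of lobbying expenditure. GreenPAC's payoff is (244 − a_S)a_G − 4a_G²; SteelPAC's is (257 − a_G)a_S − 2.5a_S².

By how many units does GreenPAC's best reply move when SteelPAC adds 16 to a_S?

-2

Expanding GreenPAC's payoff: 244a_G − a_Sa_G − 4a_G².
∂π/∂a_G = 244 − a_S − 8a_G = 0, so a_G = 30.5 − 0.125a_S.
The reaction-function slope is −0.125, so a 16-unit rise in a_S moves a_G by −0.125 × 16 = −2. GreenPAC's best response falls — the actions are strategic substitutes.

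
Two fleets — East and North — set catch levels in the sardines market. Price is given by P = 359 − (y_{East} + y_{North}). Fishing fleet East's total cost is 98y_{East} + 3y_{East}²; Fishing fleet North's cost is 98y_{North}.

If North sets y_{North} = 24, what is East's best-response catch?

Fishing fleet East's profit: π = y_{East}(359 − (y_{East} + y_{North})) − 98y_{East} − 3y_{East}².
∂π/∂y_{East} = 261 − 8y_{East} − y_{North} = 0, so y_{East} = 32.625 − 0.125y_{North}.
At y_{North} = 24: y_{East} = 32.625 − 0.125·24 = 29.625.

29.625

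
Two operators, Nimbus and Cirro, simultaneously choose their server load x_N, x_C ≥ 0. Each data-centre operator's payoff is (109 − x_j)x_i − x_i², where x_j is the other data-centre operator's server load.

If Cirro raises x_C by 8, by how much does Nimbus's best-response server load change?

Nimbus's payoff is (109 − x_C)x_N − x_N².
∂π/∂x_N = 109 − x_C − 2x_N = 0, so x_N = 54.5 − 0.5x_C.
The reaction-function slope is −0.5, so an 8-unit rise in x_C moves x_N by −0.5 × 8 = −4. Nimbus's best response falls — the actions are strategic substitutes.

-4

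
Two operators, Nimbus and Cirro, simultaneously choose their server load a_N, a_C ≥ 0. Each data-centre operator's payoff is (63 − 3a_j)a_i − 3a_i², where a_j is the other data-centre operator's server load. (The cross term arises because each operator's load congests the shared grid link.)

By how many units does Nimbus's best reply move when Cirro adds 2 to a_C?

-1

Nimbus's payoff is (63 − 3a_C)a_N − 3a_N².
∂π/∂a_N = 63 − 3a_C − 6a_N = 0, so a_N = 10.5 − 0.5a_C.
The reaction-function slope is −0.5, so a 2-unit rise in a_C moves a_N by −0.5 × 2 = −1. Nimbus's best response falls — the actions are strategic substitutes.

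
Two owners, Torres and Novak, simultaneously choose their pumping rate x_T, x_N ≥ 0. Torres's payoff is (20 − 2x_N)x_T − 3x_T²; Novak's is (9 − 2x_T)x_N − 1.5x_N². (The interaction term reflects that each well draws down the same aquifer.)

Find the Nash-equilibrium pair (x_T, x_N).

Expanding Torres's payoff: 20x_T − 2x_Nx_T − 3x_T².
∂π/∂x_T = 20 − 2x_N − 6x_T = 0, so x_T = 10/3 − (1/3)x_N.
Likewise for Novak: x_N = 3 − (2/3)x_T.
Solving the two reaction functions simultaneously: (1 − (−1/3)(−2/3))x_T = 10/3 − (1/3)·3, so (7/9)x_T = 7/3 and x_T = 3.
Then x_N = 3 − (2/3)·3 = 1.

3, 1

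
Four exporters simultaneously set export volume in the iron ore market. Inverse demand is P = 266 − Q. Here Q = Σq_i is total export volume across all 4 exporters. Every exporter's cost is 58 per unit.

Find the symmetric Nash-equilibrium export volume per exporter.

41.6

A representative exporter's profit is π_i = q_i(266 − Q) − 58q_i, with Q = q_i + Σ_{j≠i} q_j.
First-order condition: 208 − 2q_i − Σ_{j≠i} q_j = 0.
In a symmetric equilibrium every exporter chooses the same q, so Σ_{j≠i} q_j = 3q. The condition becomes 208 − 5q = 0, giving q = 208/5 = 41.6.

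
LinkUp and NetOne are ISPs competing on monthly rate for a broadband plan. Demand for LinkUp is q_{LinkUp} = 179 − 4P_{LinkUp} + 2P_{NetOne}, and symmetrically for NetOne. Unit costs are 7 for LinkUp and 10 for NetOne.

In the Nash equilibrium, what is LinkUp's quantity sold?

LinkUp's profit: π = (P_{LinkUp} − 7)(179 − 4P_{LinkUp} + 2P_{NetOne}).
∂π/∂P_{LinkUp} = 207 − 8P_{LinkUp} + 2P_{NetOne} = 0 ⇒ P_{LinkUp} = 25.875 + 0.25P_{NetOne}.
Similarly P_{NetOne} = 27.375 + 0.25P_{LinkUp}.
Solving the two reaction functions simultaneously: (1 − (0.25)(0.25))P_{LinkUp} = 25.875 + 0.25·27.375, so 0.9375P_{LinkUp} = 1047/32 and P_{LinkUp} = 34.9.
Then P_{NetOne} = 27.375 + 0.25·34.9 = 36.1.
q_{LinkUp} = 179 − 4·34.9 + 2·36.1 = 111.6.

111.6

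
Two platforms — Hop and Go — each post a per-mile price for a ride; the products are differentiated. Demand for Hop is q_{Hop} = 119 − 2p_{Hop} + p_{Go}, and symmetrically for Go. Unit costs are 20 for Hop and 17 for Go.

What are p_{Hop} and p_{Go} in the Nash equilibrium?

52.6, 51.4

Hop's profit: π = (p_{Hop} − 20)(119 − 2p_{Hop} + p_{Go}).
∂π/∂p_{Hop} = 159 − 4p_{Hop} + p_{Go} = 0 ⇒ p_{Hop} = 39.75 + 0.25p_{Go}.
Similarly p_{Go} = 38.25 + 0.25p_{Hop}.
Substituting the second reaction function into the first: p_{Hop} = 39.75 + 0.25(38.25 + 0.25p_{Hop}), which gives 0.9375p_{Hop} = 49.3125 ⇒ p_{Hop} = 52.6.
Then p_{Go} = 38.25 + 0.25·52.6 = 51.4.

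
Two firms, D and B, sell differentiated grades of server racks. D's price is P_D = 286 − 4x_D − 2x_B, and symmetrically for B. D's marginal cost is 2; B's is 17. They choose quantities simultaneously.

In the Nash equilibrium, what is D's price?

117.6

Firm D's profit: π = x_D(286 − 4x_D − 2x_B) − 2x_D.
∂π/∂x_D = 284 − 8x_D − 2x_B = 0 ⇒ x_D = 35.5 − 0.25x_B.
Similarly x_B = 33.625 − 0.25x_D.
Solving the two reaction functions simultaneously: (1 − (−0.25)(−0.25))x_D = 35.5 − 0.25·33.625, so 0.9375x_D = 867/32 and x_D = 28.9.
Then x_B = 33.625 − 0.25·28.9 = 26.4.
P_D = 286 − 4·28.9 − 2·26.4 = 117.6.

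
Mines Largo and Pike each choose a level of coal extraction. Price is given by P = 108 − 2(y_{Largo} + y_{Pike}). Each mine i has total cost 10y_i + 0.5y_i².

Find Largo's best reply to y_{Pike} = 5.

17.6

Mine Largo's profit: π = y_{Largo}(108 − 2(y_{Largo} + y_{Pike})) − 10y_{Largo} − 0.5y_{Largo}².
∂π/∂y_{Largo} = 98 − 5y_{Largo} − 2y_{Pike} = 0, so y_{Largo} = 19.6 − 0.4y_{Pike}.
At y_{Pike} = 5: y_{Largo} = 19.6 − 0.4·5 = 17.6.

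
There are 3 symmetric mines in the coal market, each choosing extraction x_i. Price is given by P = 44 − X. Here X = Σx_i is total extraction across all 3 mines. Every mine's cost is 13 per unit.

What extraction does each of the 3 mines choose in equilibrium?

7.75

A representative mine's profit is π_i = x_i(44 − X) − 13x_i, with X = x_i + Σ_{j≠i} x_j.
First-order condition: 31 − 2x_i − Σ_{j≠i} x_j = 0.
Imposing symmetry (x_j = x for all j) turns Σ_{j≠i} x_j into 2x, so 31 = 4x and x = 7.75.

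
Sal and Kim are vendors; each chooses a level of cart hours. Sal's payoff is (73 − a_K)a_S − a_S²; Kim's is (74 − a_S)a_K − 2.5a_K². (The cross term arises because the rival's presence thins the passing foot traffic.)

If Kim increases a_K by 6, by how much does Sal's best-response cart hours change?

Expanding Sal's payoff: 73a_S − a_Ka_S − a_S².
∂π/∂a_S = 73 − a_K − 2a_S = 0, so a_S = 36.5 − 0.5a_K.
The reaction-function slope is −0.5, so a 6-unit rise in a_K moves a_S by −0.5 × 6 = −3. Sal's best response falls — the actions are strategic substitutes.

-3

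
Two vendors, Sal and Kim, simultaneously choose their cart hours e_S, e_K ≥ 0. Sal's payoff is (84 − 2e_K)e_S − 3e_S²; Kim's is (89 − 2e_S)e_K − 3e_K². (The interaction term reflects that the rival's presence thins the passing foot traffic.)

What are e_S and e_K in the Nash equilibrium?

Expanding Sal's payoff: 84e_S − 2e_Ke_S − 3e_S².
∂π/∂e_S = 84 − 2e_K − 6e_S = 0, so e_S = 14 − (1/3)e_K.
Likewise for Kim: e_K = 89/6 − (1/3)e_S.
Substituting the second reaction function into the first: e_S = 14 − (1/3)(89/6 − (1/3)e_S), which gives (8/9)e_S = 163/18 ⇒ e_S = 10.1875.
Then e_K = 89/6 − (1/3)·10.1875 = 11.4375.

10.1875, 11.4375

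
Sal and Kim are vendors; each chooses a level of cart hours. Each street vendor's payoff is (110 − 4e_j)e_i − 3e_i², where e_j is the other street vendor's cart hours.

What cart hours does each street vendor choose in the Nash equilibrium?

11

Sal's payoff is (110 − 4e_K)e_S − 3e_S².
∂π/∂e_S = 110 − 4e_K − 6e_S = 0, so e_S = 55/3 − (2/3)e_K.
Setting e_S = e_K in the reaction function: e_S = 55/3 − (2/3)e_S, so e_S = (55/3) / (5/3) = 11.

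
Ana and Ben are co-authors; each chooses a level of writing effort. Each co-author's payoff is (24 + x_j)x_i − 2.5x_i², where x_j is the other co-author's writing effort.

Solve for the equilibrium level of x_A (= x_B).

6

Ana's payoff is (24 + x_B)x_A − 2.5x_A².
∂π/∂x_A = 24 + x_B − 5x_A = 0, so x_A = 4.8 + 0.2x_B.
By symmetry x_B = x_A; substituting into the reaction function, 0.8x_A = 4.8 and x_A = 6.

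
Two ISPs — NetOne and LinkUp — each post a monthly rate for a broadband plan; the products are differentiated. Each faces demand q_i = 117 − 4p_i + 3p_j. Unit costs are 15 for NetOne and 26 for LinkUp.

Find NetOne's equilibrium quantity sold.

91.2

NetOne's profit: π = (p_{NetOne} − 15)(117 − 4p_{NetOne} + 3p_{LinkUp}).
∂π/∂p_{NetOne} = 177 − 8p_{NetOne} + 3p_{LinkUp} = 0 ⇒ p_{NetOne} = 22.125 + 0.375p_{LinkUp}.
Similarly p_{LinkUp} = 27.625 + 0.375p_{NetOne}.
Plugging p_{LinkUp} into NetOne's best response: p_{NetOne} = 22.125 + 0.375(27.625 + 0.375p_{NetOne}) ⇒ (55/64)p_{NetOne} = 2079/64, so p_{NetOne} = 37.8.
Then p_{LinkUp} = 27.625 + 0.375·37.8 = 41.8.
q_{NetOne} = 117 − 4·37.8 + 3·41.8 = 91.2.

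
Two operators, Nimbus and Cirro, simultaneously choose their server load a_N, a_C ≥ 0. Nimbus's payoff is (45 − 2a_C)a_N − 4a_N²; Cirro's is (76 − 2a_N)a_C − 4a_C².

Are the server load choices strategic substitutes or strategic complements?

strategic substitutes

Expanding Nimbus's payoff: 45a_N − 2a_Ca_N − 4a_N².
∂π/∂a_N = 45 − 2a_C − 8a_N = 0, so a_N = 5.625 − 0.25a_C.
The best-response slope da_N/da_C = −0.25 < 0: the reaction function is downward-sloping, so the choices are strategic substitutes.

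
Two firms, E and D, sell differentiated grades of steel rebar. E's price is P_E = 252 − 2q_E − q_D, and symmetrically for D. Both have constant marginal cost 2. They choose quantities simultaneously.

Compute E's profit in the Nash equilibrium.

5000

Firm E's profit: π = q_E(252 − 2q_E − q_D) − 2q_E.
∂π/∂q_E = 250 − 4q_E − q_D = 0 ⇒ q_E = 62.5 − 0.25q_D.
By symmetry q_D = q_E; substituting into the reaction function, 1.25q_E = 62.5 and q_E = 50.
P_E = 252 − 2·50 − 50 = 102.
Profit = (102 − 2)·50 = 5000.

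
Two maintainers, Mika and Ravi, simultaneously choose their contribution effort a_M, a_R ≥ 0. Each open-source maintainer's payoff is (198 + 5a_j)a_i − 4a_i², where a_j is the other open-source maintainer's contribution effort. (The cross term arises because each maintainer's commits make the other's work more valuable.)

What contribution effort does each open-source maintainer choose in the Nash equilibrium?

66

Mika's payoff is (198 + 5a_R)a_M − 4a_M².
∂π/∂a_M = 198 + 5a_R − 8a_M = 0, so a_M = 24.75 + 0.625a_R.
The game is symmetric, so in equilibrium a_R = a_M: the reaction function gives 0.375a_M = 24.75, hence a_M = 66.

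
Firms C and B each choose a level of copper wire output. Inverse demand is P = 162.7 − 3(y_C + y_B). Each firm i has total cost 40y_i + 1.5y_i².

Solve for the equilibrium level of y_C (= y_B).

Firm C's profit: π = y_C(162.7 − 3(y_C + y_B)) − 40y_C − 1.5y_C².
∂π/∂y_C = 122.7 − 9y_C − 3y_B = 0, so y_C = 409/30 − (1/3)y_B.
The game is symmetric, so in equilibrium y_B = y_C: the reaction function gives (4/3)y_C = 409/30, hence y_C = 10.225.

10.225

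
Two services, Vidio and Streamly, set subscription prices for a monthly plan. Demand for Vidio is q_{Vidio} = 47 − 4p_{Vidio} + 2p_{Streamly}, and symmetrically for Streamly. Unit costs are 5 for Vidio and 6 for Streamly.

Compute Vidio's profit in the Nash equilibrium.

Vidio's profit: π = (p_{Vidio} − 5)(47 − 4p_{Vidio} + 2p_{Streamly}).
∂π/∂p_{Vidio} = 67 − 8p_{Vidio} + 2p_{Streamly} = 0 ⇒ p_{Vidio} = 8.375 + 0.25p_{Streamly}.
Similarly p_{Streamly} = 8.875 + 0.25p_{Vidio}.
Plugging p_{Streamly} into Vidio's best response: p_{Vidio} = 8.375 + 0.25(8.875 + 0.25p_{Vidio}) ⇒ 0.9375p_{Vidio} = 339/32, so p_{Vidio} = 11.3.
Then p_{Streamly} = 8.875 + 0.25·11.3 = 11.7.
q_{Vidio} = 47 − 4·11.3 + 2·11.7 = 25.2.
Profit = (11.3 − 5)·25.2 = 158.76.

158.76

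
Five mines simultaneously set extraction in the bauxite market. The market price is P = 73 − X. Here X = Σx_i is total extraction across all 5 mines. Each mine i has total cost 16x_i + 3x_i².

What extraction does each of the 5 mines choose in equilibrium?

4.75

A representative mine's profit is π_i = x_i(73 − X) − 16x_i − 3x_i², with X = x_i + Σ_{j≠i} x_j.
First-order condition: 57 − 8x_i − Σ_{j≠i} x_j = 0.
With identical mines, set every x_j = x: then 57 − 8x − 4x = 0, i.e. x = 57/12 = 4.75.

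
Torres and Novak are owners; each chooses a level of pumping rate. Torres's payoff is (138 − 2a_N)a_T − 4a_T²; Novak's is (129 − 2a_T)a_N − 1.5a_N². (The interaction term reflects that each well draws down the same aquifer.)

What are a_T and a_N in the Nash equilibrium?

7.8, 37.8

Expanding Torres's payoff: 138a_T − 2a_Na_T − 4a_T².
∂π/∂a_T = 138 − 2a_N − 8a_T = 0, so a_T = 17.25 − 0.25a_N.
Likewise for Novak: a_N = 43 − (2/3)a_T.
Solving the two reaction functions simultaneously: (1 − (−0.25)(−2/3))a_T = 17.25 − 0.25·43, so (5/6)a_T = 6.5 and a_T = 7.8.
Then a_N = 43 − (2/3)·7.8 = 37.8.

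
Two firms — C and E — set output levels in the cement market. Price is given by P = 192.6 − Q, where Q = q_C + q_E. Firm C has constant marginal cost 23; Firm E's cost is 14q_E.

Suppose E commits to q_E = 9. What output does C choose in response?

Firm C's profit: π = q_C(192.6 − (q_C + q_E)) − 23q_C.
∂π/∂q_C = 169.6 − 2q_C − q_E = 0, so q_C = 84.8 − 0.5q_E.
At q_E = 9: q_C = 84.8 − 0.5·9 = 80.3.

80.3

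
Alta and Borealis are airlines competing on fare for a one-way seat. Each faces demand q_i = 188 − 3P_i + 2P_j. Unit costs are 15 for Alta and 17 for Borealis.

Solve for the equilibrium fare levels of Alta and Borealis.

Alta's profit: π = (P_{Alta} − 15)(188 − 3P_{Alta} + 2P_{Borealis}).
∂π/∂P_{Alta} = 233 − 6P_{Alta} + 2P_{Borealis} = 0 ⇒ P_{Alta} = 233/6 + (1/3)P_{Borealis}.
Similarly P_{Borealis} = 239/6 + (1/3)P_{Alta}.
Solving the two reaction functions simultaneously: (1 − (1/3)(1/3))P_{Alta} = 233/6 + (1/3)·(239/6), so (8/9)P_{Alta} = 469/9 and P_{Alta} = 58.625.
Then P_{Borealis} = 239/6 + (1/3)·58.625 = 59.375.

58.625, 59.375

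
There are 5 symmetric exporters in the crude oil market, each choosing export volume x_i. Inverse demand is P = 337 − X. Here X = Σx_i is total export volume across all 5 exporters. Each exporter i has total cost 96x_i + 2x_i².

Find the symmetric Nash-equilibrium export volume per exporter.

24.1

A representative exporter's profit is π_i = x_i(337 − X) − 96x_i − 2x_i², with X = x_i + Σ_{j≠i} x_j.
First-order condition: 241 − 6x_i − Σ_{j≠i} x_j = 0.
Imposing symmetry (x_j = x for all j) turns Σ_{j≠i} x_j into 4x, so 241 = 10x and x = 24.1.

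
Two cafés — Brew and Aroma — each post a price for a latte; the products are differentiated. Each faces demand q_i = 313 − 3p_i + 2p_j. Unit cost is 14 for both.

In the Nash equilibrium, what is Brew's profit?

Brew's profit: π = (p_{Brew} − 14)(313 − 3p_{Brew} + 2p_{Aroma}).
∂π/∂p_{Brew} = 355 − 6p_{Brew} + 2p_{Aroma} = 0 ⇒ p_{Brew} = 355/6 + (1/3)p_{Aroma}.
By symmetry p_{Aroma} = p_{Brew}; substituting into the reaction function, (2/3)p_{Brew} = 355/6 and p_{Brew} = 88.75.
q_{Brew} = 313 − 3·88.75 + 2·88.75 = 224.25.
Profit = (88.75 − 14)·224.25 = 16762.6875.

16762.6875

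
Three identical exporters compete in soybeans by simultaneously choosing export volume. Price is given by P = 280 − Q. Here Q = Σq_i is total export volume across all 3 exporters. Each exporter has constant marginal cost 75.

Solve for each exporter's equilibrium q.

A representative exporter's profit is π_i = q_i(280 − Q) − 75q_i, with Q = q_i + Σ_{j≠i} q_j.
First-order condition: 205 − 2q_i − Σ_{j≠i} q_j = 0.
With identical exporters, set every q_j = q: then 205 − 2q − 2q = 0, i.e. q = 205/4 = 51.25.

51.25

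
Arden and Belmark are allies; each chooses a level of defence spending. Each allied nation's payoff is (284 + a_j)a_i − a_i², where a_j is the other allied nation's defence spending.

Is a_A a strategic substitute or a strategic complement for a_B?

Arden's payoff is (284 + a_B)a_A − a_A².
∂π/∂a_A = 284 + a_B − 2a_A = 0, so a_A = 142 + 0.5a_B.
The best-response slope da_A/da_B = 0.5 > 0: the reaction function is upward-sloping, so the choices are strategic complements.

strategic complements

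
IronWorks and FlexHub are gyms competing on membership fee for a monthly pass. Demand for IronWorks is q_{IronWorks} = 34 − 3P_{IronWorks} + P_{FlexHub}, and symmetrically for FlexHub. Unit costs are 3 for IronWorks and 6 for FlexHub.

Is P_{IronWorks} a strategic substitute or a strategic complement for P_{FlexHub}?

IronWorks's profit: π = (P_{IronWorks} − 3)(34 − 3P_{IronWorks} + P_{FlexHub}).
∂π/∂P_{IronWorks} = 43 − 6P_{IronWorks} + P_{FlexHub} = 0 ⇒ P_{IronWorks} = 43/6 + (1/6)P_{FlexHub}.
The best-response slope dP_{IronWorks}/dP_{FlexHub} = 1/6 > 0: the reaction function is upward-sloping, so the choices are strategic complements.

strategic complements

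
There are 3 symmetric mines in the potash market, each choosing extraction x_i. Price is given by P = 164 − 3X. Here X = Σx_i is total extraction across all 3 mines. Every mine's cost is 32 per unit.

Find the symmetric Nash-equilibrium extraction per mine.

11

A representative mine's profit is π_i = x_i(164 − 3X) − 32x_i, with X = x_i + Σ_{j≠i} x_j.
First-order condition: 132 − 6x_i − 3Σ_{j≠i} x_j = 0.
With identical mines, set every x_j = x: then 132 − 6x − 6x = 0, i.e. x = 132/12 = 11.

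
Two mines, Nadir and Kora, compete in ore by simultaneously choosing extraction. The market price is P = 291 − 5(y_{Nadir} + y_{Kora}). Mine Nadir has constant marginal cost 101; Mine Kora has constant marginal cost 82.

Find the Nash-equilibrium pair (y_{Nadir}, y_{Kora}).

11.4, 15.2

Mine Nadir's profit: π = y_{Nadir}(291 − 5(y_{Nadir} + y_{Kora})) − 101y_{Nadir}.
∂π/∂y_{Nadir} = 190 − 10y_{Nadir} − 5y_{Kora} = 0, so y_{Nadir} = 19 − 0.5y_{Kora}.
By the same steps for Kora: y_{Kora} = 20.9 − 0.5y_{Nadir}.
Substituting the second reaction function into the first: y_{Nadir} = 19 − 0.5(20.9 − 0.5y_{Nadir}), which gives 0.75y_{Nadir} = 8.55 ⇒ y_{Nadir} = 11.4.
Then y_{Kora} = 20.9 − 0.5·11.4 = 15.2.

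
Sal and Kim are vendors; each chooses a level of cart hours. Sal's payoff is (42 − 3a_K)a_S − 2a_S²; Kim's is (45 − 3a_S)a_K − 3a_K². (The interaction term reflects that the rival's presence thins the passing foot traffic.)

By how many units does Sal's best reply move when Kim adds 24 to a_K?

-18

Expanding Sal's payoff: 42a_S − 3a_Ka_S − 2a_S².
∂π/∂a_S = 42 − 3a_K − 4a_S = 0, so a_S = 10.5 − 0.75a_K.
The reaction-function slope is −0.75, so a 24-unit rise in a_K moves a_S by −0.75 × 24 = −18. Sal's best response falls — the actions are strategic substitutes.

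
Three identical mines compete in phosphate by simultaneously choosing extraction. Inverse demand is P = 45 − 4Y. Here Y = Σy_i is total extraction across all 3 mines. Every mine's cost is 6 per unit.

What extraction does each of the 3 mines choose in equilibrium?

2.4375

A representative mine's profit is π_i = y_i(45 − 4Y) − 6y_i, with Y = y_i + Σ_{j≠i} y_j.
First-order condition: 39 − 8y_i − 4Σ_{j≠i} y_j = 0.
Imposing symmetry (y_j = y for all j) turns Σ_{j≠i} y_j into 2y, so 39 = 16y and y = 2.4375.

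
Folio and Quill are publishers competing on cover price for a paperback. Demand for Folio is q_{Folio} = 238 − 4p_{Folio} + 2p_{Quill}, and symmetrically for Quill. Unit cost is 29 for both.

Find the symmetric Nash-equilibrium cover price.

Folio's profit: π = (p_{Folio} − 29)(238 − 4p_{Folio} + 2p_{Quill}).
∂π/∂p_{Folio} = 354 − 8p_{Folio} + 2p_{Quill} = 0 ⇒ p_{Folio} = 44.25 + 0.25p_{Quill}.
Setting p_{Folio} = p_{Quill} in the reaction function: p_{Folio} = 44.25 + 0.25p_{Folio}, so p_{Folio} = 44.25 / 0.75 = 59.

59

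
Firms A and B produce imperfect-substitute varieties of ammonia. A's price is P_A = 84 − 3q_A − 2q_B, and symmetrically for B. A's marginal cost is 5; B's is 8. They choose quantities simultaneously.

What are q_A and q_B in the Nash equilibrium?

10.0625, 9.3125

Firm A's profit: π = q_A(84 − 3q_A − 2q_B) − 5q_A.
∂π/∂q_A = 79 − 6q_A − 2q_B = 0 ⇒ q_A = 79/6 − (1/3)q_B.
Similarly q_B = 38/3 − (1/3)q_A.
Substituting the second reaction function into the first: q_A = 79/6 − (1/3)(38/3 − (1/3)q_A), which gives (8/9)q_A = 161/18 ⇒ q_A = 10.0625.
Then q_B = 38/3 − (1/3)·10.0625 = 9.3125.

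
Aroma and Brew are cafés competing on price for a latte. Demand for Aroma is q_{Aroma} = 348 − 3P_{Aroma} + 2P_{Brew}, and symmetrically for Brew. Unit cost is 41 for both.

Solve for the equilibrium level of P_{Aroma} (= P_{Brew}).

117.75

Aroma's profit: π = (P_{Aroma} − 41)(348 − 3P_{Aroma} + 2P_{Brew}).
∂π/∂P_{Aroma} = 471 − 6P_{Aroma} + 2P_{Brew} = 0 ⇒ P_{Aroma} = 78.5 + (1/3)P_{Brew}.
By symmetry P_{Brew} = P_{Aroma}; substituting into the reaction function, (2/3)P_{Aroma} = 78.5 and P_{Aroma} = 117.75.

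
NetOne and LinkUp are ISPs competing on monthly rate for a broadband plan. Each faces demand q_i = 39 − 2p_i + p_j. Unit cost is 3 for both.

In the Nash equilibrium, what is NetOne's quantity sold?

NetOne's profit: π = (p_{NetOne} − 3)(39 − 2p_{NetOne} + p_{LinkUp}).
∂π/∂p_{NetOne} = 45 − 4p_{NetOne} + p_{LinkUp} = 0 ⇒ p_{NetOne} = 11.25 + 0.25p_{LinkUp}.
The game is symmetric, so in equilibrium p_{LinkUp} = p_{NetOne}: the reaction function gives 0.75p_{NetOne} = 11.25, hence p_{NetOne} = 15.
q_{NetOne} = 39 − 2·15 + 15 = 24.

24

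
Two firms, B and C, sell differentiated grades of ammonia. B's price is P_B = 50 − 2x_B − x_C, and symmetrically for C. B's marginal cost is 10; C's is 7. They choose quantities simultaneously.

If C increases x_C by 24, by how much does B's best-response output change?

-6

Firm B's profit: π = x_B(50 − 2x_B − x_C) − 10x_B.
∂π/∂x_B = 40 − 4x_B − x_C = 0 ⇒ x_B = 10 − 0.25x_C.
The reaction-function slope is −0.25, so a 24-unit rise in x_C moves x_B by −0.25 × 24 = −6. B's best response falls — the actions are strategic substitutes.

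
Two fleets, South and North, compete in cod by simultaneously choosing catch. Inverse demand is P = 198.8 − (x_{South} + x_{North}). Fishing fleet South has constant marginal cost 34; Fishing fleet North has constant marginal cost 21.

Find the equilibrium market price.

84.6

Fishing fleet South's profit: π = x_{South}(198.8 − (x_{South} + x_{North})) − 34x_{South}.
∂π/∂x_{South} = 164.8 − 2x_{South} − x_{North} = 0, so x_{South} = 82.4 − 0.5x_{North}.
By the same steps for North: x_{North} = 88.9 − 0.5x_{South}.
Plugging x_{North} into South's best response: x_{South} = 82.4 − 0.5(88.9 − 0.5x_{South}) ⇒ 0.75x_{South} = 37.95, so x_{South} = 50.6.
Then x_{North} = 88.9 − 0.5·50.6 = 63.6.
Equilibrium price: P = 198.8 − 114.2 = 84.6.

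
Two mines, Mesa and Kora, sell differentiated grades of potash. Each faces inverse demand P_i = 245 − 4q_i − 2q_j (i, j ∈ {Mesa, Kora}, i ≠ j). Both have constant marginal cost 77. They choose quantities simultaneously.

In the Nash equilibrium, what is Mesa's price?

144.2

Mine Mesa's profit: π = q_{Mesa}(245 − 4q_{Mesa} − 2q_{Kora}) − 77q_{Mesa}.
∂π/∂q_{Mesa} = 168 − 8q_{Mesa} − 2q_{Kora} = 0 ⇒ q_{Mesa} = 21 − 0.25q_{Kora}.
By symmetry q_{Kora} = q_{Mesa}; substituting into the reaction function, 1.25q_{Mesa} = 21 and q_{Mesa} = 16.8.
P_{Mesa} = 245 − 4·16.8 − 2·16.8 = 144.2.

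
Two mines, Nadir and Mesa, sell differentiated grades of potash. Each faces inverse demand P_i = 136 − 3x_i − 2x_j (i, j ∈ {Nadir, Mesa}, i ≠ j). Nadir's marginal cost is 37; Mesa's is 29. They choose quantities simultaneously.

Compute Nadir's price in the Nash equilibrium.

Mine Nadir's profit: π = x_{Nadir}(136 − 3x_{Nadir} − 2x_{Mesa}) − 37x_{Nadir}.
∂π/∂x_{Nadir} = 99 − 6x_{Nadir} − 2x_{Mesa} = 0 ⇒ x_{Nadir} = 16.5 − (1/3)x_{Mesa}.
Similarly x_{Mesa} = 107/6 − (1/3)x_{Nadir}.
Plugging x_{Mesa} into Nadir's best response: x_{Nadir} = 16.5 − (1/3)(107/6 − (1/3)x_{Nadir}) ⇒ (8/9)x_{Nadir} = 95/9, so x_{Nadir} = 11.875.
Then x_{Mesa} = 107/6 − (1/3)·11.875 = 13.875.
P_{Nadir} = 136 − 3·11.875 − 2·13.875 = 72.625.

72.625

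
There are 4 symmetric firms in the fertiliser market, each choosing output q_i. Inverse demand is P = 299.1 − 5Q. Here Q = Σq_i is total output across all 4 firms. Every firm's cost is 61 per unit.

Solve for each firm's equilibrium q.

A representative firm's profit is π_i = q_i(299.1 − 5Q) − 61q_i, with Q = q_i + Σ_{j≠i} q_j.
First-order condition: 238.1 − 10q_i − 5Σ_{j≠i} q_j = 0.
In a symmetric equilibrium every firm chooses the same q, so Σ_{j≠i} q_j = 3q. The condition becomes 238.1 − 25q = 0, giving q = 238.1/25 = 9.524.

9.524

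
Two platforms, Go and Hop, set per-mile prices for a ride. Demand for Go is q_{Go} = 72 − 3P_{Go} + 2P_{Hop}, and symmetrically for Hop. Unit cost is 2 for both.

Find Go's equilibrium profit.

918.75

Go's profit: π = (P_{Go} − 2)(72 − 3P_{Go} + 2P_{Hop}).
∂π/∂P_{Go} = 78 − 6P_{Go} + 2P_{Hop} = 0 ⇒ P_{Go} = 13 + (1/3)P_{Hop}.
By symmetry P_{Hop} = P_{Go}; substituting into the reaction function, (2/3)P_{Go} = 13 and P_{Go} = 19.5.
q_{Go} = 72 − 3·19.5 + 2·19.5 = 52.5.
Profit = (19.5 − 2)·52.5 = 918.75.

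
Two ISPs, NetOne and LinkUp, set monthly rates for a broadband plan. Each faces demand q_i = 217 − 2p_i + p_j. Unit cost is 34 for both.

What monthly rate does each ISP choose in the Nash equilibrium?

NetOne's profit: π = (p_{NetOne} − 34)(217 − 2p_{NetOne} + p_{LinkUp}).
∂π/∂p_{NetOne} = 285 − 4p_{NetOne} + p_{LinkUp} = 0 ⇒ p_{NetOne} = 71.25 + 0.25p_{LinkUp}.
The game is symmetric, so in equilibrium p_{LinkUp} = p_{NetOne}: the reaction function gives 0.75p_{NetOne} = 71.25, hence p_{NetOne} = 95.

95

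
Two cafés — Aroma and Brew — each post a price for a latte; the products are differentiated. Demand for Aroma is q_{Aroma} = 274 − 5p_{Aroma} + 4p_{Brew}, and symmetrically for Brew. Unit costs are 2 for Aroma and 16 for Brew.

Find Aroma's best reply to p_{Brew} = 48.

Aroma's profit: π = (p_{Aroma} − 2)(274 − 5p_{Aroma} + 4p_{Brew}).
∂π/∂p_{Aroma} = 284 − 10p_{Aroma} + 4p_{Brew} = 0 ⇒ p_{Aroma} = 28.4 + 0.4p_{Brew}.
At p_{Brew} = 48: p_{Aroma} = 28.4 + 0.4·48 = 47.6.

47.6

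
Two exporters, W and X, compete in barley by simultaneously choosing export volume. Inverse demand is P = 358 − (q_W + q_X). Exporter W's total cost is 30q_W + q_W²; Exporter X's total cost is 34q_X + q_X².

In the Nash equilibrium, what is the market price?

Exporter W's profit: π = q_W(358 − (q_W + q_X)) − 30q_W − q_W².
∂π/∂q_W = 328 − 4q_W − q_X = 0, so q_W = 82 − 0.25q_X.
By the same steps for X: q_X = 81 − 0.25q_W.
Solving the two reaction functions simultaneously: (1 − (−0.25)(−0.25))q_W = 82 − 0.25·81, so 0.9375q_W = 61.75 and q_W = 988/15.
Then q_X = 81 − 0.25·(988/15) = 968/15.
Equilibrium price: P = 358 − 130.4 = 227.6.

227.6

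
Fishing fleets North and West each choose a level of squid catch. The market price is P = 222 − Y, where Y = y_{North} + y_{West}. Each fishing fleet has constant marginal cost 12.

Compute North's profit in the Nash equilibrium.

4900

Fishing fleet North's profit: π = y_{North}(222 − (y_{North} + y_{West})) − 12y_{North}.
∂π/∂y_{North} = 210 − 2y_{North} − y_{West} = 0, so y_{North} = 105 − 0.5y_{West}.
Setting y_{North} = y_{West} in the reaction function: y_{North} = 105 − 0.5y_{North}, so y_{North} = 105 / 1.5 = 70.
Price P = 222 − 140 = 82.
North's profit: (82 − 12)·70 = 4900.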